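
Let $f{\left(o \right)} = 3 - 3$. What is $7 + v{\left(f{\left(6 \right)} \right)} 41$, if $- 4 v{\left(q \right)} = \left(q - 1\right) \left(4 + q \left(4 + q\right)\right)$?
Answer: $48$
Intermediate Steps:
$f{\left(o \right)} = 0$
$v{\left(q \right)} = - \frac{\left(-1 + q\right) \left(4 + q \left(4 + q\right)\right)}{4}$ ($v{\left(q \right)} = - \frac{\left(q - 1\right) \left(4 + q \left(4 + q\right)\right)}{4} = - \frac{\left(-1 + q\right) \left(4 + q \left(4 + q\right)\right)}{4}$)
$7 + v{\left(f{\left(6 \right)} \right)} 41 = 7 + \left(1 - \frac{3 \cdot 0^{2}}{4} - \frac{0^{3}}{4}\right) 41 = 7 + \left(1 - 0 - 0\right) 41 = 7 + \left(1 + 0 + 0\right) 41 = 7 + 1 \cdot 41 = 7 + 41 = 48$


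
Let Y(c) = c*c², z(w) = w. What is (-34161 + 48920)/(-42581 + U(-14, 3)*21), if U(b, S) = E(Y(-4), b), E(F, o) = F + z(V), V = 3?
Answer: -14759/43862 ≈ -0.33649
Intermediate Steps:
Y(c) = c³
E(F, o) = 3 + F (E(F, o) = F + 3 = 3 + F)
U(b, S) = -61 (U(b, S) = 3 + (-4)³ = 3 - 64 = -61)
(-34161 + 48920)/(-42581 + U(-14, 3)*21) = (-34161 + 48920)/(-42581 - 61*21) = 14759/(-42581 - 1281) = 14759/(-43862) = 14759*(-1/43862) = -14759/43862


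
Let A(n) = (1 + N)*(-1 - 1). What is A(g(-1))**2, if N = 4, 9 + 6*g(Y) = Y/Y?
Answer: 100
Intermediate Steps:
g(Y) = -4/3 (g(Y) = -3/2 + (Y/Y)/6 = -3/2 + (1/6)*1 = -3/2 + 1/6 = -4/3)
A(n) = -10 (A(n) = (1 + 4)*(-1 - 1) = 5*(-2) = -10)
A(g(-1))**2 = (-10)**2 = 100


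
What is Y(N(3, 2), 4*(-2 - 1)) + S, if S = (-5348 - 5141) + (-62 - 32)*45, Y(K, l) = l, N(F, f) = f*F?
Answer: -14731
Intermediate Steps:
N(F, f) = F*f
S = -14719 (S = -10489 - 94*45 = -10489 - 4230 = -14719)
Y(N(3, 2), 4*(-2 - 1)) + S = 4*(-2 - 1) - 14719 = 4*(-3) - 14719 = -12 - 14719 = -14731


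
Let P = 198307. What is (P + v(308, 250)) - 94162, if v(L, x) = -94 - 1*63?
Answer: 103988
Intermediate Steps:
v(L, x) = -157 (v(L, x) = -94 - 63 = -157)
(P + v(308, 250)) - 94162 = (198307 - 157) - 94162 = 198150 - 94162 = 103988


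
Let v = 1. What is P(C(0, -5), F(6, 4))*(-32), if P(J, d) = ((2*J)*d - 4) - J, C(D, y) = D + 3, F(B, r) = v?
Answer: 32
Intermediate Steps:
F(B, r) = 1
C(D, y) = 3 + D
P(J, d) = -4 - J + 2*J*d (P(J, d) = (2*J*d - 4) - J = (-4 + 2*J*d) - J = -4 - J + 2*J*d)
P(C(0, -5), F(6, 4))*(-32) = (-4 - (3 + 0) + 2*(3 + 0)*1)*(-32) = (-4 - 1*3 + 2*3*1)*(-32) = (-4 - 3 + 6)*(-32) = -1*(-32) = 32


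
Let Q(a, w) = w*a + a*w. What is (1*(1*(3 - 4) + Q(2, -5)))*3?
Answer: -63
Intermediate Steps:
Q(a, w) = 2*a*w (Q(a, w) = a*w + a*w = 2*a*w)
(1*(1*(3 - 4) + Q(2, -5)))*3 = (1*(1*(3 - 4) + 2*2*(-5)))*3 = (1*(1*(-1) - 20))*3 = (1*(-1 - 20))*3 = (1*(-21))*3 = -21*3 = -63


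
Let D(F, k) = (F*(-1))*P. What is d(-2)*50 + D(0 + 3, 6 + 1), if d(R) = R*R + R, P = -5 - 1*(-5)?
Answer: 100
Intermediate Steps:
P = 0 (P = -5 + 5 = 0)
D(F, k) = 0 (D(F, k) = (F*(-1))*0 = -F*0 = 0)
d(R) = R + R² (d(R) = R² + R = R + R²)
d(-2)*50 + D(0 + 3, 6 + 1) = -2*(1 - 2)*50 + 0 = -2*(-1)*50 + 0 = 2*50 + 0 = 100 + 0 = 100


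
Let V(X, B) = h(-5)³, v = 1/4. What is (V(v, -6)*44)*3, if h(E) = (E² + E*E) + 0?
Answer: 16500000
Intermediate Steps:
h(E) = 2*E² (h(E) = (E² + E²) + 0 = 2*E² + 0 = 2*E²)
v = ¼ ≈ 0.25000
V(X, B) = 125000 (V(X, B) = (2*(-5)²)³ = (2*25)³ = 50³ = 125000)
(V(v, -6)*44)*3 = (125000*44)*3 = 5500000*3 = 16500000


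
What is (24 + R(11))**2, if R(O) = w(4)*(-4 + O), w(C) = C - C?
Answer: 576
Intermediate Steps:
w(C) = 0
R(O) = 0 (R(O) = 0*(-4 + O) = 0)
(24 + R(11))**2 = (24 + 0)**2 = 24**2 = 576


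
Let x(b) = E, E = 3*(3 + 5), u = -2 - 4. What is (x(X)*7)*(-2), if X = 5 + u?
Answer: -336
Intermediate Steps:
u = -6
X = -1 (X = 5 - 6 = -1)
E = 24 (E = 3*8 = 24)
x(b) = 24
(x(X)*7)*(-2) = (24*7)*(-2) = 168*(-2) = -336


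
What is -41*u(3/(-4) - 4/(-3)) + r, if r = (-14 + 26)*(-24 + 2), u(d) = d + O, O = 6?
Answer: -6407/12 ≈ -533.92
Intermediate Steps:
u(d) = 6 + d (u(d) = d + 6 = 6 + d)
r = -264 (r = 12*(-22) = -264)
-41*u(3/(-4) - 4/(-3)) + r = -41*(6 + (3/(-4) - 4/(-3))) - 264 = -41*(6 + (3*(-¼) - 4*(-⅓))) - 264 = -41*(6 + (-¾ + 4/3)) - 264 = -41*(6 + 7/12) - 264 = -41*79/12 - 264 = -3239/12 - 264 = -6407/12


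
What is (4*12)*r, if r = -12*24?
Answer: -13824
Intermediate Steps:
r = -288
(4*12)*r = (4*12)*(-288) = 48*(-288) = -13824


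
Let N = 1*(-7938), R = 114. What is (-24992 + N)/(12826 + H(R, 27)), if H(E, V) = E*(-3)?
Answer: -16465/6242 ≈ -2.6378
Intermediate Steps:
N = -7938
H(E, V) = -3*E
(-24992 + N)/(12826 + H(R, 27)) = (-24992 - 7938)/(12826 - 3*114) = -32930/(12826 - 342) = -32930/12484 = -32930*1/12484 = -16465/6242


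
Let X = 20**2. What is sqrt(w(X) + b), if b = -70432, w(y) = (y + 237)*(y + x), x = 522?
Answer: sqrt(516882) ≈ 718.95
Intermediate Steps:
X = 400
w(y) = (237 + y)*(522 + y) (w(y) = (y + 237)*(y + 522) = (237 + y)*(522 + y))
sqrt(w(X) + b) = sqrt((123714 + 400**2 + 759*400) - 70432) = sqrt((123714 + 160000 + 303600) - 70432) = sqrt(587314 - 70432) = sqrt(516882)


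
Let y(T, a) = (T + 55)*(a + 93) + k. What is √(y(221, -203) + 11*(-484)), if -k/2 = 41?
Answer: 3*I*√3974 ≈ 189.12*I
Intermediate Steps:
k = -82 (k = -2*41 = -82)
y(T, a) = -82 + (55 + T)*(93 + a) (y(T, a) = (T + 55)*(a + 93) - 82 = (55 + T)*(93 + a) - 82 = -82 + (55 + T)*(93 + a))
√(y(221, -203) + 11*(-484)) = √((5033 + 55*(-203) + 93*221 + 221*(-203)) + 11*(-484)) = √((5033 - 11165 + 20553 - 44863) - 5324) = √(-30442 - 5324) = √(-35766) = 3*I*√3974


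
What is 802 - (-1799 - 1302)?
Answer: 3903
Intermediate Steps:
802 - (-1799 - 1302) = 802 - 1*(-3101) = 802 + 3101 = 3903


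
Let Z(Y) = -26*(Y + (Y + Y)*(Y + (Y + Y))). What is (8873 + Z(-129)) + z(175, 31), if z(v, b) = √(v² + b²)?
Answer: -2583769 + √31586 ≈ -2.5836e+6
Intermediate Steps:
Z(Y) = -156*Y² - 26*Y (Z(Y) = -26*(Y + (2*Y)*(Y + 2*Y)) = -26*(Y + (2*Y)*(3*Y)) = -26*(Y + 6*Y²) = -156*Y² - 26*Y)
z(v, b) = √(b² + v²)
(8873 + Z(-129)) + z(175, 31) = (8873 - 26*(-129)*(1 + 6*(-129))) + √(31² + 175²) = (8873 - 26*(-129)*(1 - 774)) + √(961 + 30625) = (8873 - 26*(-129)*(-773)) + √31586 = (8873 - 2592642) + √31586 = -2583769 + √31586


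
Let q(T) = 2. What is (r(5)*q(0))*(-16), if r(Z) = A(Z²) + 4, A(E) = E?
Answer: -928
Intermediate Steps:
r(Z) = 4 + Z² (r(Z) = Z² + 4 = 4 + Z²)
(r(5)*q(0))*(-16) = ((4 + 5²)*2)*(-16) = ((4 + 25)*2)*(-16) = (29*2)*(-16) = 58*(-16) = -928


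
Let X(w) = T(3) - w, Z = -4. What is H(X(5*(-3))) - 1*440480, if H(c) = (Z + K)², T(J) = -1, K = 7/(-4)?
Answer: -7047151/16 ≈ -4.4045e+5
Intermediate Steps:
K = -7/4 (K = 7*(-¼) = -7/4 ≈ -1.7500)
X(w) = -1 - w
H(c) = 529/16 (H(c) = (-4 - 7/4)² = (-23/4)² = 529/16)
H(X(5*(-3))) - 1*440480 = 529/16 - 1*440480 = 529/16 - 440480 = -7047151/16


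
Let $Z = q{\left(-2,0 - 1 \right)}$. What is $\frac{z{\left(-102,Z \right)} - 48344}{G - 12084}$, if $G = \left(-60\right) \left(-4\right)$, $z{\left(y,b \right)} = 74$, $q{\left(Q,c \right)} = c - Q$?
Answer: $\frac{8045}{1974} \approx 4.0755$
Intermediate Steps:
$Z = 1$ ($Z = \left(0 - 1\right) - -2 = \left(0 - 1\right) + 2 = -1 + 2 = 1$)
$G = 240$
$\frac{z{\left(-102,Z \right)} - 48344}{G - 12084} = \frac{74 - 48344}{240 - 12084} = - \frac{48270}{-11844} = \left(-48270\right) \left(- \frac{1}{11844}\right) = \frac{8045}{1974}$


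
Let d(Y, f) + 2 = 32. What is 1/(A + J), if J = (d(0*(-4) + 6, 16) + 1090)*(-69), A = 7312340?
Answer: 1/7235060 ≈ 1.3822e-7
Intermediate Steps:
d(Y, f) = 30 (d(Y, f) = -2 + 32 = 30)
J = -77280 (J = (30 + 1090)*(-69) = 1120*(-69) = -77280)
1/(A + J) = 1/(7312340 - 77280) = 1/7235060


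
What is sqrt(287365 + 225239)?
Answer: 6*sqrt(14239) ≈ 715.96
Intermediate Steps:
sqrt(287365 + 225239) = sqrt(512604) = 6*sqrt(14239)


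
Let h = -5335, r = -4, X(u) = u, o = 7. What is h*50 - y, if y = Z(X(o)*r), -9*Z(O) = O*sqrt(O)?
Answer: -266750 - 56*I*sqrt(7)/9 ≈ -2.6675e+5 - 16.462*I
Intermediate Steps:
Z(O) = -O**(3/2)/9 (Z(O) = -O*sqrt(O)/9 = -O**(3/2)/9)
y = 56*I*sqrt(7)/9 (y = -(-56*I*sqrt(7))/9 = -(-56)*I*sqrt(7)/9 = 56*I*sqrt(7)/9 ≈ 16.462*I)
h*50 - y = -5335*50 - 56*I*sqrt(7)/9 = -266750 - 56*I*sqrt(7)/9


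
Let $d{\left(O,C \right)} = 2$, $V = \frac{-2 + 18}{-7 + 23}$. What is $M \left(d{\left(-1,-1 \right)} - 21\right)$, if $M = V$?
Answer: $-19$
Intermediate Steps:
$V = 1$ ($V = \frac{16}{16} = 16 \cdot \frac{1}{16} = 1$)
$M = 1$
$M \left(d{\left(-1,-1 \right)} - 21\right) = 1 \left(2 - 21\right) = 1 \left(-19\right) = -19$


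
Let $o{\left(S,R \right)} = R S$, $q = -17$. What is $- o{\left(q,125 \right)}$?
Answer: $2125$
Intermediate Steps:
$- o{\left(q,125 \right)} = - 125 \left(-17\right) = \left(-1\right) \left(-2125\right) = 2125$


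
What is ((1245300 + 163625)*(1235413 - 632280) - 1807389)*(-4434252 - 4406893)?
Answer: -7512916398603298220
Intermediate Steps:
((1245300 + 163625)*(1235413 - 632280) - 1807389)*(-4434252 - 4406893) = (1408925*603133 - 1807389)*(-8841145) = (849769162025 - 1807389)*(-8841145) = 849767354636*(-8841145) = -7512916398603298220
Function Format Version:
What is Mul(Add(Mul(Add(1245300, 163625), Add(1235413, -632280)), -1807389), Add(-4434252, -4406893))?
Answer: -7512916398603298220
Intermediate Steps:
Mul(Add(Mul(Add(1245300, 163625), Add(1235413, -632280)), -1807389), Add(-4434252, -4406893)) = Mul(Add(Mul(1408925, 603133), -1807389), -8841145) = Mul(Add(849769162025, -1807389), -8841145) = Mul(849767354636, -8841145) = -7512916398603298220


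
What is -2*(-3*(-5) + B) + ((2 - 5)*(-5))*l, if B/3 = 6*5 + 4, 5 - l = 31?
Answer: -624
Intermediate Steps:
l = -26 (l = 5 - 1*31 = 5 - 31 = -26)
B = 102 (B = 3*(6*5 + 4) = 3*(30 + 4) = 3*34 = 102)
-2*(-3*(-5) + B) + ((2 - 5)*(-5))*l = -2*(-3*(-5) + 102) + ((2 - 5)*(-5))*(-26) = -2*(15 + 102) - 3*(-5)*(-26) = -2*117 + 15*(-26) = -234 - 390 = -624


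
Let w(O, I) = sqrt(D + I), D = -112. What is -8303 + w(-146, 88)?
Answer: -8303 + 2*I*sqrt(6) ≈ -8303.0 + 4.899*I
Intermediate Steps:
w(O, I) = sqrt(-112 + I)
-8303 + w(-146, 88) = -8303 + sqrt(-112 + 88) = -8303 + sqrt(-24) = -8303 + 2*I*sqrt(6)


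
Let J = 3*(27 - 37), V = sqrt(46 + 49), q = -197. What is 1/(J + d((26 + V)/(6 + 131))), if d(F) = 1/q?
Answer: -197/5911 ≈ -0.033328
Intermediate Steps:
V = sqrt(95) ≈ 9.7468
J = -30 (J = 3*(-10) = -30)
d(F) = -1/197 (d(F) = 1/(-197) = -1/197)
1/(J + d((26 + V)/(6 + 131))) = 1/(-30 - 1/197) = 1/(-5911/197) = -197/5911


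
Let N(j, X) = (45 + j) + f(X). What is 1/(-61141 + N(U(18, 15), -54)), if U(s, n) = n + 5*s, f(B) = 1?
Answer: -1/60990 ≈ -1.6396e-5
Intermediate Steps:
N(j, X) = 46 + j (N(j, X) = (45 + j) + 1 = 46 + j)
1/(-61141 + N(U(18, 15), -54)) = 1/(-61141 + (46 + (15 + 5*18))) = 1/(-61141 + (46 + (15 + 90))) = 1/(-61141 + (46 + 105)) = 1/(-61141 + 151) = 1/(-60990) = -1/60990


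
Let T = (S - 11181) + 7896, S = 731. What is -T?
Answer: 2554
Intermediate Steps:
T = -2554 (T = (731 - 11181) + 7896 = -10450 + 7896 = -2554)
-T = -1*(-2554) = 2554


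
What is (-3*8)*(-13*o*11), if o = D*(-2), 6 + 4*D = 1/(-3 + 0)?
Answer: 10868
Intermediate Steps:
D = -19/12 (D = -3/2 + 1/(4*(-3 + 0)) = -3/2 + (¼)/(-3) = -3/2 + (¼)*(-⅓) = -3/2 - 1/12 = -19/12 ≈ -1.5833)
o = 19/6 (o = -19/12*(-2) = 19/6 ≈ 3.1667)
(-3*8)*(-13*o*11) = (-3*8)*(-13*19/6*11) = -(-988)*11 = -24*(-2717/6) = 10868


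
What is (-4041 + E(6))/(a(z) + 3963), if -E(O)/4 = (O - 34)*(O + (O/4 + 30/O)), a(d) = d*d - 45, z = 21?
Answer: -2641/4359 ≈ -0.60587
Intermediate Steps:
a(d) = -45 + d² (a(d) = d² - 45 = -45 + d²)
E(O) = -4*(-34 + O)*(30/O + 5*O/4) (E(O) = -4*(O - 34)*(O + (O/4 + 30/O)) = -4*(-34 + O)*(O + (O*(¼) + 30/O)) = -4*(-34 + O)*(O + (O/4 + 30/O)) = -4*(-34 + O)*(O + (30/O + O/4)) = -4*(-34 + O)*(30/O + 5*O/4))
(-4041 + E(6))/(a(z) + 3963) = (-4041 + (-120 - 5*6² + 170*6 + 4080/6))/((-45 + 21²) + 3963) = (-4041 + (-120 - 5*36 + 1020 + 4080*(⅙)))/((-45 + 441) + 3963) = (-4041 + (-120 - 180 + 1020 + 680))/(396 + 3963) = (-4041 + 1400)/4359 = -2641*1/4359 = -2641/4359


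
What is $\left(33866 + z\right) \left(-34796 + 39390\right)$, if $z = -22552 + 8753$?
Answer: $92187798$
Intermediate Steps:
$z = -13799$
$\left(33866 + z\right) \left(-34796 + 39390\right) = \left(33866 - 13799\right) \left(-34796 + 39390\right) = 20067 \cdot 4594 = 92187798$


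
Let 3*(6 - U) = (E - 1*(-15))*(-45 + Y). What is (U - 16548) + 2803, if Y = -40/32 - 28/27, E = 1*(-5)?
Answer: -2200183/162 ≈ -13581.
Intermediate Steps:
E = -5
Y = -247/108 (Y = -40*1/32 - 28*1/27 = -5/4 - 28/27 = -247/108 ≈ -2.2870)
U = 26507/162 (U = 6 - (-5 - 1*(-15))*(-45 - 247/108)/3 = 6 - (-5 + 15)*(-5107)/(3*108) = 6 - 10*(-5107)/(3*108) = 6 - ⅓*(-25535/54) = 6 + 25535/162 = 26507/162 ≈ 163.62)
(U - 16548) + 2803 = (26507/162 - 16548) + 2803 = -2654269/162 + 2803 = -2200183/162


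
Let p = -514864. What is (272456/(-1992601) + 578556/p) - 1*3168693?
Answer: -812705532502159523/256479630316 ≈ -3.1687e+6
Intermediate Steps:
(272456/(-1992601) + 578556/p) - 1*3168693 = (272456/(-1992601) + 578556/(-514864)) - 1*3168693 = (272456*(-1/1992601) + 578556*(-1/514864)) - 3168693 = (-272456/1992601 - 144639/128716) - 3168693 = -323277262535/256479630316 - 3168693 = -812705532502159523/256479630316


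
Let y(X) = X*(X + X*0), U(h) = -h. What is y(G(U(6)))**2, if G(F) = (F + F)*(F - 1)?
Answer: 49787136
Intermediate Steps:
G(F) = 2*F*(-1 + F) (G(F) = (2*F)*(-1 + F) = 2*F*(-1 + F))
y(X) = X**2 (y(X) = X*(X + 0) = X*X = X**2)
y(G(U(6)))**2 = ((2*(-1*6)*(-1 - 1*6))**2)**2 = ((2*(-6)*(-1 - 6))**2)**2 = ((2*(-6)*(-7))**2)**2 = (84**2)**2 = 7056**2 = 49787136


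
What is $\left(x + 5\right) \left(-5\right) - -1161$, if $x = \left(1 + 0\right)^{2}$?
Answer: $1131$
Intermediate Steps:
$x = 1$ ($x = 1^{2} = 1$)
$\left(x + 5\right) \left(-5\right) - -1161 = \left(1 + 5\right) \left(-5\right) - -1161 = 6 \left(-5\right) + 1161 = -30 + 1161 = 1131$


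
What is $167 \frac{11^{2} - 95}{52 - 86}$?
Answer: $- \frac{2171}{17} \approx -127.71$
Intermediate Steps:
$167 \frac{11^{2} - 95}{52 - 86} = 167 \frac{121 - 95}{-34} = 167 \cdot 26 \left(- \frac{1}{34}\right) = 167 \left(- \frac{13}{17}\right) = - \frac{2171}{17}$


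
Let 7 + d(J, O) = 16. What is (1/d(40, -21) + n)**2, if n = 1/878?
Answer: 786769/62441604 ≈ 0.012600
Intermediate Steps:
d(J, O) = 9 (d(J, O) = -7 + 16 = 9)
n = 1/878 ≈ 0.0011390
(1/d(40, -21) + n)**2 = (1/9 + 1/878)**2 = (887/7902)**2 = 786769/62441604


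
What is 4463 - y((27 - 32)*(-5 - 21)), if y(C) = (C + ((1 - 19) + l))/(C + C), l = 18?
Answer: 8925/2 ≈ 4462.5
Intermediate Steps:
y(C) = ½ (y(C) = (C + ((1 - 19) + 18))/(C + C) = (C + (-18 + 18))/((2*C)) = (C + 0)*(1/(2*C)) = C*(1/(2*C)) = ½)
4463 - y((27 - 32)*(-5 - 21)) = 4463 - 1*½ = 4463 - ½ = 8925/2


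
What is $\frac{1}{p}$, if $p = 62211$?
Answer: $\frac{1}{62211} \approx 1.6074 \cdot 10^{-5}$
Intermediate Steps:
$\frac{1}{p} = \frac{1}{62211}$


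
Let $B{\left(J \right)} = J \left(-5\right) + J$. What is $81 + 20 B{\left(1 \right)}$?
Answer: $1$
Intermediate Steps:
$B{\left(J \right)} = - 4 J$ ($B{\left(J \right)} = - 5 J + J = - 4 J$)
$81 + 20 B{\left(1 \right)} = 81 + 20 \left(\left(-4\right) 1\right) = 81 + 20 \left(-4\right) = 81 - 80 = 1$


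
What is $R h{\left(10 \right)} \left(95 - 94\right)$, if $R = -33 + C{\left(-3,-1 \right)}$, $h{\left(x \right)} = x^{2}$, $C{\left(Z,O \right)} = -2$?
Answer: $-3500$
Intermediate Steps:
$R = -35$ ($R = -33 - 2 = -35$)
$R h{\left(10 \right)} \left(95 - 94\right) = - 35 \cdot 10^{2} \left(95 - 94\right) = \left(-35\right) 100 \cdot 1 = \left(-3500\right) 1 = -3500$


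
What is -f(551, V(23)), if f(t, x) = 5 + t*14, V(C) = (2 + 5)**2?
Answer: -7719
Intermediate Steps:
V(C) = 49 (V(C) = 7**2 = 49)
f(t, x) = 5 + 14*t
-f(551, V(23)) = -(5 + 14*551) = -(5 + 7714) = -1*7719 = -7719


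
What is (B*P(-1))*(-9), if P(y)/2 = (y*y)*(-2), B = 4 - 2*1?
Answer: 72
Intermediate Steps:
B = 2 (B = 4 - 2 = 2)
P(y) = -4*y² (P(y) = 2*((y*y)*(-2)) = 2*(y²*(-2)) = 2*(-2*y²) = -4*y²)
(B*P(-1))*(-9) = (2*(-4*(-1)²))*(-9) = (2*(-4*1))*(-9) = (2*(-4))*(-9) = -8*(-9) = 72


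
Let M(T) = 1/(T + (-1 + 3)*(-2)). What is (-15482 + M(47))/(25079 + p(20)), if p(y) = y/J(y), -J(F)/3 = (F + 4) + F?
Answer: -21968925/35586886 ≈ -0.61733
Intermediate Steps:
J(F) = -12 - 6*F (J(F) = -3*((F + 4) + F) = -3*((4 + F) + F) = -3*(4 + 2*F) = -12 - 6*F)
p(y) = y/(-12 - 6*y)
M(T) = 1/(-4 + T) (M(T) = 1/(T + 2*(-2)) = 1/(T - 4) = 1/(-4 + T))
(-15482 + M(47))/(25079 + p(20)) = (-15482 + 1/(-4 + 47))/(25079 - 1*20/(12 + 6*20)) = (-15482 + 1/43)/(25079 - 1*20/(12 + 120)) = (-15482 + 1/43)/(25079 - 1*20/132) = -665725/(43*(25079 - 1*20*1/132)) = -665725/(43*(25079 - 5/33)) = -665725/(43*827602/33) = -665725/43*33/827602 = -21968925/35586886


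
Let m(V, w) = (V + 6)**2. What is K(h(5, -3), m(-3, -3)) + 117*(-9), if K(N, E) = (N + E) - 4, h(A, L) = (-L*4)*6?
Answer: -976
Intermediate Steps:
m(V, w) = (6 + V)**2
h(A, L) = -24*L (h(A, L) = -4*L*6 = -24*L)
K(N, E) = -4 + E + N (K(N, E) = (E + N) - 4 = -4 + E + N)
K(h(5, -3), m(-3, -3)) + 117*(-9) = (-4 + (6 - 3)**2 - 24*(-3)) + 117*(-9) = (-4 + 3**2 + 72) - 1053 = (-4 + 9 + 72) - 1053 = 77 - 1053 = -976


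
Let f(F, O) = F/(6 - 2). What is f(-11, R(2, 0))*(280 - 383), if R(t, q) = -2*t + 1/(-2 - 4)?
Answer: 1133/4 ≈ 283.25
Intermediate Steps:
R(t, q) = -1/6 - 2*t (R(t, q) = -2*t + 1/(-6) = -2*t - 1/6 = -1/6 - 2*t)
f(F, O) = F/4
f(-11, R(2, 0))*(280 - 383) = ((1/4)*(-11))*(280 - 383) = -11/4*(-103) = 1133/4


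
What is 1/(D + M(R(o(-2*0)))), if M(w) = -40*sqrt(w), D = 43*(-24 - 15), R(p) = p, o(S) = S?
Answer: -1/1677 ≈ -0.00059630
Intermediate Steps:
D = -1677 (D = 43*(-39) = -1677)
1/(D + M(R(o(-2*0)))) = 1/(-1677 - 40*sqrt(-2*0)) = 1/(-1677 - 40*sqrt(0)) = 1/(-1677 - 40*0) = 1/(-1677 + 0) = 1/(-1677) = -1/1677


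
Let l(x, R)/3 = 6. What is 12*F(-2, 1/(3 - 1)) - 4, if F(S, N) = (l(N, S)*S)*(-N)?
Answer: 212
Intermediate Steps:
l(x, R) = 18 (l(x, R) = 3*6 = 18)
F(S, N) = -18*N*S (F(S, N) = (18*S)*(-N) = -18*N*S)
12*F(-2, 1/(3 - 1)) - 4 = 12*(-18*(-2)/(3 - 1)) - 4 = 12*(-18*(-2)/2) - 4 = 12*(-18*½*(-2)) - 4 = 12*18 - 4 = 216 - 4 = 212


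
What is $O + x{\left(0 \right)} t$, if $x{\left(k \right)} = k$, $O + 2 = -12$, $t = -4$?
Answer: $-14$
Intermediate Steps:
$O = -14$ ($O = -2 - 12 = -14$)
$O + x{\left(0 \right)} t = -14 + 0 \left(-4\right) = -14 + 0 = -14$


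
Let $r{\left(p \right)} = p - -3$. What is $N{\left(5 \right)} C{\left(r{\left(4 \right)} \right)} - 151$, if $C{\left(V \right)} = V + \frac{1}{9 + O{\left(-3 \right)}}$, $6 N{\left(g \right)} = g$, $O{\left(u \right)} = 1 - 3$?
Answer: $- \frac{3046}{21} \approx -145.05$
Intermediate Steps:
$O{\left(u \right)} = -2$ ($O{\left(u \right)} = 1 - 3 = -2$)
$r{\left(p \right)} = 3 + p$ ($r{\left(p \right)} = p + 3 = 3 + p$)
$N{\left(g \right)} = \frac{g}{6}$
$C{\left(V \right)} = \frac{1}{7} + V$ ($C{\left(V \right)} = V + \frac{1}{9 - 2} = V + \frac{1}{7} = \frac{1}{7} + V$)
$N{\left(5 \right)} C{\left(r{\left(4 \right)} \right)} - 151 = \frac{1}{6} \cdot 5 \left(\frac{1}{7} + \left(3 + 4\right)\right) - 151 = \frac{5 \left(\frac{1}{7} + 7\right)}{6} - 151 = \frac{5}{6} \cdot \frac{50}{7} - 151 = \frac{125}{21} - 151 = - \frac{3046}{21}$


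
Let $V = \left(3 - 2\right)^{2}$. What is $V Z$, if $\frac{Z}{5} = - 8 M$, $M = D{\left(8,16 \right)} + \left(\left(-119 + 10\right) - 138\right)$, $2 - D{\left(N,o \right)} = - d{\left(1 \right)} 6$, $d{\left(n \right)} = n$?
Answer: $9560$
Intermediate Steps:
$D{\left(N,o \right)} = 8$ ($D{\left(N,o \right)} = 2 - \left(-1\right) 1 \cdot 6 = 2 - \left(-1\right) 6 = 2 - -6 = 2 + 6 = 8$)
$V = 1$ ($V = \left(3 - 2\right)^{2} = 1^{2} = 1$)
$M = -239$ ($M = 8 + \left(\left(-119 + 10\right) - 138\right) = 8 - 247 = -239$)
$Z = 9560$ ($Z = 5 \left(\left(-8\right) \left(-239\right)\right) = 5 \cdot 1912 = 9560$)
$V Z = 1 \cdot 9560 = 9560$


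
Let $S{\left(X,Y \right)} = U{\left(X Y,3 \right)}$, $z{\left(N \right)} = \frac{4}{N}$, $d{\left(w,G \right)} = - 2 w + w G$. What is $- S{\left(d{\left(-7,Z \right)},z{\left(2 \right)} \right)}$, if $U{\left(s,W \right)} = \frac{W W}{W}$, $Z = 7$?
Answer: $-3$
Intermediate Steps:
$d{\left(w,G \right)} = - 2 w + G w$
$U{\left(s,W \right)} = W$ ($U{\left(s,W \right)} = \frac{W^{2}}{W} = W$)
$S{\left(X,Y \right)} = 3$
$- S{\left(d{\left(-7,Z \right)},z{\left(2 \right)} \right)} = \left(-1\right) 3 = -3$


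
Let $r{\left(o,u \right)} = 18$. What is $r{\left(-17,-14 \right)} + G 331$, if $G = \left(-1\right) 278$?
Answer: $-92000$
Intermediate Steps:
$G = -278$
$r{\left(-17,-14 \right)} + G 331 = 18 - 92018 = -92000$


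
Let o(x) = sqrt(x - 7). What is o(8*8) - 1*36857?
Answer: -36857 + sqrt(57) ≈ -36849.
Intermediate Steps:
o(x) = sqrt(-7 + x)
o(8*8) - 1*36857 = sqrt(-7 + 8*8) - 1*36857 = sqrt(-7 + 64) - 36857 = sqrt(57) - 36857 = -36857 + sqrt(57)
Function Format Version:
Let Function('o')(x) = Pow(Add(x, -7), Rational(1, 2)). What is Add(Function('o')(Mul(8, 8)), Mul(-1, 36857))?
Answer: Add(-36857, Pow(57, Rational(1, 2))) ≈ -36849.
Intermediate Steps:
Function('o')(x) = Pow(Add(-7, x), Rational(1, 2))
Add(Function('o')(Mul(8, 8)), Mul(-1, 36857)) = Add(Pow(Add(-7, Mul(8, 8)), Rational(1, 2)), Mul(-1, 36857)) = Add(Pow(Add(-7, 64), Rational(1, 2)), -36857) = Add(Pow(57, Rational(1, 2)), -36857) = Add(-36857, Pow(57, Rational(1, 2)))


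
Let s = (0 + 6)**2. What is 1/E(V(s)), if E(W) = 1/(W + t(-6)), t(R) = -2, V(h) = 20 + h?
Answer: 54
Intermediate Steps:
s = 36 (s = 6**2 = 36)
E(W) = 1/(-2 + W) (E(W) = 1/(W - 2) = 1/(-2 + W))
1/E(V(s)) = 1/(1/(-2 + (20 + 36))) = 1/(1/(-2 + 56)) = 1/(1/54) = 54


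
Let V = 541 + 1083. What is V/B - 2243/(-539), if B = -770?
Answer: 5531/2695 ≈ 2.0523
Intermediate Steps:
V = 1624
V/B - 2243/(-539) = 1624/(-770) - 2243/(-539) = 1624*(-1/770) - 2243*(-1/539) = -116/55 + 2243/539 = 5531/2695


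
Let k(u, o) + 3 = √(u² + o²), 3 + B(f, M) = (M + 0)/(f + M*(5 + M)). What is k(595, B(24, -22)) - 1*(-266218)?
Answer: 266215 + √14020113689/199 ≈ 2.6681e+5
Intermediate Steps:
B(f, M) = -3 + M/(f + M*(5 + M)) (B(f, M) = -3 + (M + 0)/(f + M*(5 + M)) = -3 + M/(f + M*(5 + M)))
k(u, o) = -3 + √(o² + u²) (k(u, o) = -3 + √(u² + o²) = -3 + √(o² + u²))
k(595, B(24, -22)) - 1*(-266218) = (-3 + √(((-14*(-22) - 3*24 - 3*(-22)²)/(24 + (-22)² + 5*(-22)))² + 595²)) - 1*(-266218) = (-3 + √(((308 - 72 - 3*484)/(24 + 484 - 110))² + 354025)) + 266218 = (-3 + √(((308 - 72 - 1452)/398)² + 354025)) + 266218 = (-3 + √(((1/398)*(-1216))² + 354025)) + 266218 = (-3 + √((-608/199)² + 354025)) + 266218 = (-3 + √(369664/39601 + 354025)) + 266218 = (-3 + √(14020113689/39601)) + 266218 = (-3 + √14020113689/199) + 266218 = 266215 + √14020113689/199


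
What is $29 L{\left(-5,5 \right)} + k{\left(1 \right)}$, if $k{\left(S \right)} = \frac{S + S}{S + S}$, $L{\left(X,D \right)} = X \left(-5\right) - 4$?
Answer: $610$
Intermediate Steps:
$L{\left(X,D \right)} = -4 - 5 X$ ($L{\left(X,D \right)} = - 5 X - 4 = -4 - 5 X$)
$k{\left(S \right)} = 1$ ($k{\left(S \right)} = \frac{2 S}{2 S} = 2 S \frac{1}{2 S} = 1$)
$29 L{\left(-5,5 \right)} + k{\left(1 \right)} = 29 \left(-4 - -25\right) + 1 = 29 \left(-4 + 25\right) + 1 = 29 \cdot 21 + 1 = 609 + 1 = 610$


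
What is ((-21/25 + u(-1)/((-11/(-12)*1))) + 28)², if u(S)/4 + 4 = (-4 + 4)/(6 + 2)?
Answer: 7123561/75625 ≈ 94.196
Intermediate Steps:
u(S) = -16 (u(S) = -16 + 4*((-4 + 4)/(6 + 2)) = -16 + 4*(0/8) = -16 + 4*(0*(⅛)) = -16 + 4*0 = -16 + 0 = -16)
((-21/25 + u(-1)/((-11/(-12)*1))) + 28)² = ((-21/25 - 16/(-11/(-12)*1)) + 28)² = ((-21*1/25 - 16/(-11*(-1/12)*1)) + 28)² = ((-21/25 - 16/((11/12)*1)) + 28)² = ((-21/25 - 16/11/12) + 28)² = ((-21/25 - 16*12/11) + 28)² = ((-21/25 - 192/11) + 28)² = (-5031/275 + 28)² = (2669/275)² = 7123561/75625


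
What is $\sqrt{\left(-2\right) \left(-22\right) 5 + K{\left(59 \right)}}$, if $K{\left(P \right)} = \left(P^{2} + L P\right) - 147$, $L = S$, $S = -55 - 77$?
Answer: $i \sqrt{4234} \approx 65.069 i$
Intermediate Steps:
$S = -132$ ($S = -55 - 77 = -132$)
$L = -132$
$K{\left(P \right)} = -147 + P^{2} - 132 P$ ($K{\left(P \right)} = \left(P^{2} - 132 P\right) - 147 = -147 + P^{2} - 132 P$)
$\sqrt{\left(-2\right) \left(-22\right) 5 + K{\left(59 \right)}} = \sqrt{\left(-2\right) \left(-22\right) 5 - \left(7935 - 3481\right)} = \sqrt{44 \cdot 5 - 4454} = \sqrt{220 - 4454} = \sqrt{-4234} = i \sqrt{4234}$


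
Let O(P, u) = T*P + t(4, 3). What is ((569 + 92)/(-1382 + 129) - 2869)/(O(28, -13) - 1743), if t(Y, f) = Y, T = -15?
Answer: 3595518/2705227 ≈ 1.3291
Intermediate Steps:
O(P, u) = 4 - 15*P (O(P, u) = -15*P + 4 = 4 - 15*P)
((569 + 92)/(-1382 + 129) - 2869)/(O(28, -13) - 1743) = ((569 + 92)/(-1382 + 129) - 2869)/((4 - 15*28) - 1743) = (661/(-1253) - 2869)/((4 - 420) - 1743) = (661*(-1/1253) - 2869)/(-416 - 1743) = (-661/1253 - 2869)/(-2159) = -3595518/1253*(-1/2159) = 3595518/2705227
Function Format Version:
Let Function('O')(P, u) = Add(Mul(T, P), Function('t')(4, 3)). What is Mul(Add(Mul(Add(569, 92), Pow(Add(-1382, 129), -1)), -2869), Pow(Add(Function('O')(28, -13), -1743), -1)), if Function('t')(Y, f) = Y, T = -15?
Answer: Rational(3595518, 2705227) ≈ 1.3291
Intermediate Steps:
Function('O')(P, u) = Add(4, Mul(-15, P)) (Function('O')(P, u) = Add(Mul(-15, P), 4) = Add(4, Mul(-15, P)))
Mul(Add(Mul(Add(569, 92), Pow(Add(-1382, 129), -1)), -2869), Pow(Add(Function('O')(28, -13), -1743), -1)) = Mul(Add(Mul(Add(569, 92), Pow(Add(-1382, 129), -1)), -2869), Pow(Add(Add(4, Mul(-15, 28)), -1743), -1)) = Mul(Add(Mul(661, Pow(-1253, -1)), -2869), Pow(Add(Add(4, -420), -1743), -1)) = Mul(Add(Mul(661, Rational(-1, 1253)), -2869), Pow(Add(-416, -1743), -1)) = Mul(Add(Rational(-661, 1253), -2869), Pow(-2159, -1)) = Mul(Rational(-3595518, 1253), Rational(-1, 2159)) = Rational(3595518, 2705227)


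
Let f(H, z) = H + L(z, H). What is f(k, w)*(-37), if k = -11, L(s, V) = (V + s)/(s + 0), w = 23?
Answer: 8917/23 ≈ 387.70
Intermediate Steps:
L(s, V) = (V + s)/s
f(H, z) = H + (H + z)/z
f(k, w)*(-37) = (1 - 11 - 11/23)*(-37) = -241/23*(-37) = 8917/23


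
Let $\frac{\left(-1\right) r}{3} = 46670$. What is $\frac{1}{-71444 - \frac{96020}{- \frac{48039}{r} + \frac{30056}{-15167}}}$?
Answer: $- \frac{1159844349}{14896749352156} \approx -7.7859 \cdot 10^{-5}$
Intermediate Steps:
$r = -140010$ ($r = \left(-3\right) 46670 = -140010$)
$\frac{1}{-71444 - \frac{96020}{- \frac{48039}{r} + \frac{30056}{-15167}}} = \frac{1}{-71444 - \frac{96020}{- \frac{48039}{-140010} + \frac{30056}{-15167}}} = \frac{1}{-71444 - \frac{96020}{\left(-48039\right) \left(- \frac{1}{140010}\right) + 30056 \left(- \frac{1}{15167}\right)}} = \frac{1}{-71444 - \frac{96020}{\frac{16013}{46670} - \frac{30056}{15167}}} = \frac{1}{-71444 - \frac{96020}{- \frac{1159844349}{707843890}}} = \frac{1}{-71444 - - \frac{67967170317800}{1159844349}} = \frac{1}{-71444 + \frac{67967170317800}{1159844349}} = \frac{1}{- \frac{14896749352156}{1159844349}} = - \frac{1159844349}{14896749352156}$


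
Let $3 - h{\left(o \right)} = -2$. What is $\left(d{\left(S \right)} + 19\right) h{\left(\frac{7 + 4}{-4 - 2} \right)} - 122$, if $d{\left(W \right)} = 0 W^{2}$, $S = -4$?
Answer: $-27$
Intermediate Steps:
$d{\left(W \right)} = 0$
$h{\left(o \right)} = 5$ ($h{\left(o \right)} = 3 - -2 = 3 + 2 = 5$)
$\left(d{\left(S \right)} + 19\right) h{\left(\frac{7 + 4}{-4 - 2} \right)} - 122 = \left(0 + 19\right) 5 - 122 = 19 \cdot 5 - 122 = 95 - 122 = -27$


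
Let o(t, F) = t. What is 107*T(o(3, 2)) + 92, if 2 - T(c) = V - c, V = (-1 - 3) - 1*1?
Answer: 1162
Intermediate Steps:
V = -5 (V = -4 - 1 = -5)
T(c) = 7 + c (T(c) = 2 - (-5 - c) = 2 + (5 + c) = 7 + c)
107*T(o(3, 2)) + 92 = 107*(7 + 3) + 92 = 107*10 + 92 = 1070 + 92 = 1162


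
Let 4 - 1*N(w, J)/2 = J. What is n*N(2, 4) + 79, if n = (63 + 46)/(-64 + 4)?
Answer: 79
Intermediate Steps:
n = -109/60 (n = 109/(-60) = 109*(-1/60) = -109/60 ≈ -1.8167)
N(w, J) = 8 - 2*J
n*N(2, 4) + 79 = -109*(8 - 2*4)/60 + 79 = -109*(8 - 8)/60 + 79 = -109/60*0 + 79 = 0 + 79 = 79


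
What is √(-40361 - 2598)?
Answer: 19*I*√119 ≈ 207.27*I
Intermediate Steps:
√(-40361 - 2598) = √(-42959) = 19*I*√119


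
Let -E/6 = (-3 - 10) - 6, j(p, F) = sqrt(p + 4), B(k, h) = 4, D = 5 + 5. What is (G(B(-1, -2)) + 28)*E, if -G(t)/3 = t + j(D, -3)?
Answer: 1824 - 342*sqrt(14) ≈ 544.35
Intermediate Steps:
D = 10
j(p, F) = sqrt(4 + p)
G(t) = -3*t - 3*sqrt(14) (G(t) = -3*(t + sqrt(4 + 10)) = -3*(t + sqrt(14)) = -3*t - 3*sqrt(14))
E = 114 (E = -6*((-3 - 10) - 6) = -6*(-13 - 6) = -6*(-19) = 114)
(G(B(-1, -2)) + 28)*E = ((-3*4 - 3*sqrt(14)) + 28)*114 = ((-12 - 3*sqrt(14)) + 28)*114 = (16 - 3*sqrt(14))*114 = 1824 - 342*sqrt(14)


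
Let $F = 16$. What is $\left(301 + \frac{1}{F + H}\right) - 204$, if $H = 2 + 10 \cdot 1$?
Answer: $\frac{2717}{28} \approx 97.036$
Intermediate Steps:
$H = 12$ ($H = 2 + 10 = 12$)
$\left(301 + \frac{1}{F + H}\right) - 204 = \left(301 + \frac{1}{16 + 12}\right) - 204 = \left(301 + \frac{1}{28}\right) - 204 = \frac{8429}{28} - 204 = \frac{2717}{28}$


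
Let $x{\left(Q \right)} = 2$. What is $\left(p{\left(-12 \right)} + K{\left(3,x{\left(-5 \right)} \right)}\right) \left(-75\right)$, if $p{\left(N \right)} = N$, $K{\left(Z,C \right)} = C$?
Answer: $750$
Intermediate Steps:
$\left(p{\left(-12 \right)} + K{\left(3,x{\left(-5 \right)} \right)}\right) \left(-75\right) = \left(-12 + 2\right) \left(-75\right) = \left(-10\right) \left(-75\right) = 750$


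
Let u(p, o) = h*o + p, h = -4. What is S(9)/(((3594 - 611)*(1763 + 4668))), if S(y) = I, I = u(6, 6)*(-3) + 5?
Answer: 1/325147 ≈ 3.0755e-6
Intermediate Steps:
u(p, o) = p - 4*o (u(p, o) = -4*o + p = p - 4*o)
I = 59 (I = (6 - 4*6)*(-3) + 5 = (6 - 24)*(-3) + 5 = -18*(-3) + 5 = 54 + 5 = 59)
S(y) = 59
S(9)/(((3594 - 611)*(1763 + 4668))) = 59/(((3594 - 611)*(1763 + 4668))) = 59/((2983*6431)) = 59/19183673 = 59*(1/19183673) = 1/325147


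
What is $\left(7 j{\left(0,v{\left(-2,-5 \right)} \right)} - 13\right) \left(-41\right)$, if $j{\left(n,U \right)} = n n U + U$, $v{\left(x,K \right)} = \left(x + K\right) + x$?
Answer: $3116$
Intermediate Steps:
$v{\left(x,K \right)} = K + 2 x$ ($v{\left(x,K \right)} = \left(K + x\right) + x = K + 2 x$)
$j{\left(n,U \right)} = U + U n^{2}$ ($j{\left(n,U \right)} = n^{2} U + U = U n^{2} + U = U + U n^{2}$)
$\left(7 j{\left(0,v{\left(-2,-5 \right)} \right)} - 13\right) \left(-41\right) = \left(7 \left(-5 + 2 \left(-2\right)\right) \left(1 + 0^{2}\right) - 13\right) \left(-41\right) = \left(7 \left(-5 - 4\right) \left(1 + 0\right) - 13\right) \left(-41\right) = \left(7 \left(\left(-9\right) 1\right) - 13\right) \left(-41\right) = \left(7 \left(-9\right) - 13\right) \left(-41\right) = \left(-63 - 13\right) \left(-41\right) = \left(-76\right) \left(-41\right) = 3116$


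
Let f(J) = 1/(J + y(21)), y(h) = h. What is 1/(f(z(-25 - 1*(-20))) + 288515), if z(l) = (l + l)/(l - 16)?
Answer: 451/130120286 ≈ 3.4660e-6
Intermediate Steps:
z(l) = 2*l/(-16 + l) (z(l) = (2*l)/(-16 + l) = 2*l/(-16 + l))
f(J) = 1/(21 + J) (f(J) = 1/(J + 21) = 1/(21 + J))
1/(f(z(-25 - 1*(-20))) + 288515) = 1/(1/(21 + 2*(-25 - 1*(-20))/(-16 + (-25 - 1*(-20)))) + 288515) = 1/(1/(21 + 2*(-25 + 20)/(-16 + (-25 + 20))) + 288515) = 1/(1/(21 + 2*(-5)/(-16 - 5)) + 288515) = 1/(1/(21 + 2*(-5)/(-21)) + 288515) = 1/(1/(21 + 2*(-5)*(-1/21)) + 288515) = 1/(1/(21 + 10/21) + 288515) = 1/(1/(451/21) + 288515) = 1/(21/451 + 288515) = 1/(130120286/451) = 451/130120286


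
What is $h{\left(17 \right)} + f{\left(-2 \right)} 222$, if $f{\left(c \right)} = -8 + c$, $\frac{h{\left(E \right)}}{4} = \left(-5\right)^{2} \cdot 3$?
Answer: $-1920$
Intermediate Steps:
$h{\left(E \right)} = 300$ ($h{\left(E \right)} = 4 \left(-5\right)^{2} \cdot 3 = 4 \cdot 25 \cdot 3 = 4 \cdot 75 = 300$)
$h{\left(17 \right)} + f{\left(-2 \right)} 222 = 300 + \left(-8 - 2\right) 222 = 300 - 2220 = -1920$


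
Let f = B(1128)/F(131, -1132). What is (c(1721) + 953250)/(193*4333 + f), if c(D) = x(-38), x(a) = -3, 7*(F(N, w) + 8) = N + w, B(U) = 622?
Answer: 47980099/42091999 ≈ 1.1399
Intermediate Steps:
F(N, w) = -8 + N/7 + w/7 (F(N, w) = -8 + (N + w)/7 = -8 + (N/7 + w/7) = -8 + N/7 + w/7)
c(D) = -3
f = -622/151 (f = 622/(-8 + (1/7)*131 + (1/7)*(-1132)) = 622/(-8 + 131/7 - 1132/7) = 622/(-151) = 622*(-1/151) = -622/151 ≈ -4.1192)
(c(1721) + 953250)/(193*4333 + f) = (-3 + 953250)/(193*4333 - 622/151) = 953247/(836269 - 622/151) = 953247/(126275997/151) = 953247*(151/126275997) = 47980099/42091999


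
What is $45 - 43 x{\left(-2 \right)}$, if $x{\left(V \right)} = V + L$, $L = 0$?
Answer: $131$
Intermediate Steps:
$x{\left(V \right)} = V$ ($x{\left(V \right)} = V + 0 = V$)
$45 - 43 x{\left(-2 \right)} = 45 - -86 = 45 + 86 = 131$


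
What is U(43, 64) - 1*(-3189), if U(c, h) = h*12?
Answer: 3957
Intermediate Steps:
U(c, h) = 12*h
U(43, 64) - 1*(-3189) = 12*64 - 1*(-3189) = 768 + 3189 = 3957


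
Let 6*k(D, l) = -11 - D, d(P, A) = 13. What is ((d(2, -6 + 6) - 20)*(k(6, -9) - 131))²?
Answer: 31595641/36 ≈ 8.7766e+5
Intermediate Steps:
k(D, l) = -11/6 - D/6 (k(D, l) = (-11 - D)/6 = -11/6 - D/6)
((d(2, -6 + 6) - 20)*(k(6, -9) - 131))² = ((13 - 20)*((-11/6 - ⅙*6) - 131))² = (-7*((-11/6 - 1) - 131))² = (-7*(-17/6 - 131))² = (-7*(-803/6))² = (5621/6)² = 31595641/36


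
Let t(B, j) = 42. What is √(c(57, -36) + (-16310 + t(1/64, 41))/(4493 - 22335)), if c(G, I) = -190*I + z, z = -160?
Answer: √531695293294/8921 ≈ 81.737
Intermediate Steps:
c(G, I) = -160 - 190*I (c(G, I) = -190*I - 160 = -160 - 190*I)
√(c(57, -36) + (-16310 + t(1/64, 41))/(4493 - 22335)) = √((-160 - 190*(-36)) + (-16310 + 42)/(4493 - 22335)) = √((-160 + 6840) - 16268/(-17842)) = √(6680 - 16268*(-1/17842)) = √(6680 + 8134/8921) = √(59600414/8921) = √531695293294/8921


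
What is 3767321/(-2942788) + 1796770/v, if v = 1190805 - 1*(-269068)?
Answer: -212297015473/4296096745924 ≈ -0.049416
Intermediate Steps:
v = 1459873 (v = 1190805 + 269068 = 1459873)
3767321/(-2942788) + 1796770/v = 3767321/(-2942788) + 1796770/1459873 = 3767321*(-1/2942788) + 1796770*(1/1459873) = -3767321/2942788 + 1796770/1459873 = -212297015473/4296096745924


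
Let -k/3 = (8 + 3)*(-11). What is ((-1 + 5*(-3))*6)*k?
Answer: -34848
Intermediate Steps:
k = 363 (k = -3*(8 + 3)*(-11) = -33*(-11) = -3*(-121) = 363)
((-1 + 5*(-3))*6)*k = ((-1 + 5*(-3))*6)*363 = ((-1 - 15)*6)*363 = -16*6*363 = -96*363 = -34848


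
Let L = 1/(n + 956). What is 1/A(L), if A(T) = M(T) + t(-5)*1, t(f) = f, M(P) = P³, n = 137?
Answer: -1305751357/6528756784 ≈ -0.20000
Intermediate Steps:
L = 1/1093 (L = 1/(137 + 956) = 1/1093 ≈ 0.00091491)
A(T) = -5 + T³ (A(T) = T³ - 5*1 = T³ - 5 = -5 + T³)
1/A(L) = 1/(-5 + (1/1093)³) = 1/(-5 + 1/1305751357) = 1/(-6528756784/1305751357) = -1305751357/6528756784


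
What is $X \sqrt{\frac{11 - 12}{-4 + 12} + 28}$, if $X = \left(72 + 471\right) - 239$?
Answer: $76 \sqrt{446} \approx 1605.0$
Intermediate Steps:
$X = 304$ ($X = 543 - 239 = 304$)
$X \sqrt{\frac{11 - 12}{-4 + 12} + 28} = 304 \sqrt{\frac{11 - 12}{-4 + 12} + 28} = 304 \sqrt{- \frac{1}{8} + 28} = 304 \sqrt{\frac{223}{8}} = 304 \frac{\sqrt{446}}{4} = 76 \sqrt{446}$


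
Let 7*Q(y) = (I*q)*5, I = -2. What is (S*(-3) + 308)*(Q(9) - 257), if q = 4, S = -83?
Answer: -1024323/7 ≈ -1.4633e+5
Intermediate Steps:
Q(y) = -40/7 (Q(y) = (-2*4*5)/7 = (-8*5)/7 = (⅐)*(-40) = -40/7)
(S*(-3) + 308)*(Q(9) - 257) = (-83*(-3) + 308)*(-40/7 - 257) = (249 + 308)*(-1839/7) = 557*(-1839/7) = -1024323/7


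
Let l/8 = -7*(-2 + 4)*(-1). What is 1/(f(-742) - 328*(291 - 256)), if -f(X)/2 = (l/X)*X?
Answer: -1/11704 ≈ -8.5441e-5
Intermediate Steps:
l = 112 (l = 8*(-7*(-2 + 4)*(-1)) = 8*(-7*2*(-1)) = 8*(-14*(-1)) = 8*14 = 112)
f(X) = -224 (f(X) = -2*112/X*X = -2*112 = -224)
1/(f(-742) - 328*(291 - 256)) = 1/(-224 - 328*(291 - 256)) = 1/(-224 - 328*35) = 1/(-224 - 11480) = 1/(-11704) = -1/11704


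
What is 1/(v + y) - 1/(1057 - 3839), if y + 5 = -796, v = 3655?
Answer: 1409/1984957 ≈ 0.00070984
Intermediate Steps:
y = -801 (y = -5 - 796 = -801)
1/(v + y) - 1/(1057 - 3839) = 1/(3655 - 801) - 1/(1057 - 3839) = 1/2854 - 1/(-2782) = 1/2854 - 1*(-1/2782) = 1/2854 + 1/2782 = 1409/1984957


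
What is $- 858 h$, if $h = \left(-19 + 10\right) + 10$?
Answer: $-858$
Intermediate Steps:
$h = 1$ ($h = -9 + 10 = 1$)
$- 858 h = \left(-858\right) 1 = -858$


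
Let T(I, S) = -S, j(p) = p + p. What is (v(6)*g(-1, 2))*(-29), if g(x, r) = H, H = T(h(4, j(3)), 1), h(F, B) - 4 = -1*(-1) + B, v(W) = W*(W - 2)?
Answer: 696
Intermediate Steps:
j(p) = 2*p
v(W) = W*(-2 + W)
h(F, B) = 5 + B (h(F, B) = 4 + (-1*(-1) + B) = 4 + (1 + B) = 5 + B)
H = -1 (H = -1*1 = -1)
g(x, r) = -1
(v(6)*g(-1, 2))*(-29) = ((6*(-2 + 6))*(-1))*(-29) = ((6*4)*(-1))*(-29) = (24*(-1))*(-29) = -24*(-29) = 696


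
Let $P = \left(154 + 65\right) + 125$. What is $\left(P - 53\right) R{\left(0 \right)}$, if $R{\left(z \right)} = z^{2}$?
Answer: $0$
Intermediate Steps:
$P = 344$ ($P = 219 + 125 = 344$)
$\left(P - 53\right) R{\left(0 \right)} = \left(344 - 53\right) 0^{2} = 291 \cdot 0 = 0$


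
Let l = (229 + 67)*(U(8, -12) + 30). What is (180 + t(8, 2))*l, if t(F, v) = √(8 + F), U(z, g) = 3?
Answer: 1797312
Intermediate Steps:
l = 9768 (l = (229 + 67)*(3 + 30) = 296*33 = 9768)
(180 + t(8, 2))*l = (180 + √(8 + 8))*9768 = (180 + √16)*9768 = (180 + 4)*9768 = 184*9768 = 1797312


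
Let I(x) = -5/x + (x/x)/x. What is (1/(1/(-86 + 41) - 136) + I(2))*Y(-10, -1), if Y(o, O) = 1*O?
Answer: 12287/6121 ≈ 2.0074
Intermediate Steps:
I(x) = -4/x (I(x) = -5/x + 1/x = -4/x)
Y(o, O) = O
(1/(1/(-86 + 41) - 136) + I(2))*Y(-10, -1) = (1/(1/(-86 + 41) - 136) - 4/2)*(-1) = (1/(1/(-45) - 136) - 4*1/2)*(-1) = (1/(-1/45 - 136) - 2)*(-1) = (1/(-6121/45) - 2)*(-1) = (-45/6121 - 2)*(-1) = -12287/6121*(-1) = 12287/6121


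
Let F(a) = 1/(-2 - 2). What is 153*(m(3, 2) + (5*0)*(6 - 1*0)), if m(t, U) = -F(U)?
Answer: 153/4 ≈ 38.250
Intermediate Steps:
F(a) = -¼ (F(a) = 1/(-4) = -¼)
m(t, U) = ¼ (m(t, U) = -1*(-¼) = ¼)
153*(m(3, 2) + (5*0)*(6 - 1*0)) = 153*(¼ + (5*0)*(6 - 1*0)) = 153*(¼ + 0*(6 + 0)) = 153*(¼ + 0*6) = 153*(¼ + 0) = 153*(¼) = 153/4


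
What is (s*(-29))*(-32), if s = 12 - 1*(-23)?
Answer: 32480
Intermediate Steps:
s = 35 (s = 12 + 23 = 35)
(s*(-29))*(-32) = (35*(-29))*(-32) = -1015*(-32) = 32480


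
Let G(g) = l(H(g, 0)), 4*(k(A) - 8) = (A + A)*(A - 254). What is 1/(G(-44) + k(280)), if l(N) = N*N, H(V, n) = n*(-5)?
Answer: 1/3648 ≈ 0.00027412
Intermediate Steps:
H(V, n) = -5*n
l(N) = N**2
k(A) = 8 + A*(-254 + A)/2 (k(A) = 8 + ((A + A)*(A - 254))/4 = 8 + ((2*A)*(-254 + A))/4 = 8 + (2*A*(-254 + A))/4 = 8 + A*(-254 + A)/2)
G(g) = 0 (G(g) = (-5*0)**2 = 0**2 = 0)
1/(G(-44) + k(280)) = 1/(0 + (8 + (1/2)*280**2 - 127*280)) = 1/(0 + (8 + (1/2)*78400 - 35560)) = 1/(0 + (8 + 39200 - 35560)) = 1/(0 + 3648) = 1/3648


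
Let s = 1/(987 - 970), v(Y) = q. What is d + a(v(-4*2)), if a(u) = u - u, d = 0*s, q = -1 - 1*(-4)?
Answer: 0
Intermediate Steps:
q = 3 (q = -1 + 4 = 3)
v(Y) = 3
s = 1/17 ≈ 0.058824
d = 0 (d = 0*(1/17) = 0)
a(u) = 0
d + a(v(-4*2)) = 0 + 0 = 0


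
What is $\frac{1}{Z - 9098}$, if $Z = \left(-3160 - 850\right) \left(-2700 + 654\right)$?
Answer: $\frac{1}{8195362} \approx 1.2202 \cdot 10^{-7}$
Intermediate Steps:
$Z = 8204460$ ($Z = \left(-4010\right) \left(-2046\right) = 8204460$)
$\frac{1}{Z - 9098} = \frac{1}{8204460 - 9098} = \frac{1}{8195362}$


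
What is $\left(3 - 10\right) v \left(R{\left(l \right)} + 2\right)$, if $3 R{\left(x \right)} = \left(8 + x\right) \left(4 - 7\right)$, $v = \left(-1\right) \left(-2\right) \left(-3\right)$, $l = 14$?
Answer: $-840$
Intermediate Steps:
$v = -6$ ($v = 2 \left(-3\right) = -6$)
$R{\left(x \right)} = -8 - x$ ($R{\left(x \right)} = \frac{\left(8 + x\right) \left(4 - 7\right)}{3} = \frac{\left(8 + x\right) \left(-3\right)}{3} = \frac{-24 - 3 x}{3} = -8 - x$)
$\left(3 - 10\right) v \left(R{\left(l \right)} + 2\right) = \left(3 - 10\right) \left(-6\right) \left(\left(-8 - 14\right) + 2\right) = \left(-7\right) \left(-6\right) \left(\left(-8 - 14\right) + 2\right) = 42 \left(-22 + 2\right) = 42 \left(-20\right) = -840$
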